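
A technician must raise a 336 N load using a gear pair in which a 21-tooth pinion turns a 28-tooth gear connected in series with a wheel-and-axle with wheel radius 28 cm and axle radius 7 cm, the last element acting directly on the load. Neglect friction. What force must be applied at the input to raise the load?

Gear pair MA = 28/21 = 1.3333.
Wheel-and-axle MA = R/r = 28/7 = 4.
Combined ideal MA = 1.3333 × 4 = 5.3333.
Effort = load / MA = 336 / 5.3333 = 63 N.

63 N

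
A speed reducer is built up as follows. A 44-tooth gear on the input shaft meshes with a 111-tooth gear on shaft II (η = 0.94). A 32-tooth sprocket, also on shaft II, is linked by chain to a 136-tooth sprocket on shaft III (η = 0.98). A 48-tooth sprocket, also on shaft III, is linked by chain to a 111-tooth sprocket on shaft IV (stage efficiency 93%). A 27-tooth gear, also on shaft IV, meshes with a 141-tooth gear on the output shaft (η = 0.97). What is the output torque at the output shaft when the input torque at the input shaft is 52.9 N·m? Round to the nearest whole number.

gear mesh 111/44 = 2.5227 → τ = 52.9·2.5227·0.94 = 125.45 N·m
chain 136/32 = 4.25 → τ = 125.45·4.25·0.98 = 522.48 N·m
chain 111/48 = 2.3125 → τ = 522.48·2.3125·0.93 = 1123.7 N·m
gear mesh 141/27 = 5.2222 → τ = 1123.7·5.2222·0.97 = 5691.9 N·m

5692 N·m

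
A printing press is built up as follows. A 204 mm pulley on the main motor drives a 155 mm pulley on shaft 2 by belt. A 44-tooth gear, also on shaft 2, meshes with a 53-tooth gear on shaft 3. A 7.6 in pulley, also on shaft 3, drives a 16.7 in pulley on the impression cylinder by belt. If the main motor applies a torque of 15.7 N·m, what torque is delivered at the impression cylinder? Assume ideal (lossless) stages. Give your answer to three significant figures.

31.6 N·m

Belt: ratio = 155/204 = 0.7598; torque at shaft 2 = 15.7 × 0.7598 = 11.929 N·m.
Gear mesh: ratio = 53/44 = 1.2045; torque at shaft 3 = 11.929 × 1.2045 = 14.369 N·m.
Belt: ratio = 16.7/7.6 = 2.1974; torque at the impression cylinder = 14.369 × 2.1974 = 31.574 N·m.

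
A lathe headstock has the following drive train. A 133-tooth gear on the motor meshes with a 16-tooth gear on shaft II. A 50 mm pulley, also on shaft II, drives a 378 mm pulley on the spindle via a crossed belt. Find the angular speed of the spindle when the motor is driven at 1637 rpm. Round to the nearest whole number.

1800 rpm

the motor → shaft II (gear mesh, 16/133): 1637 ÷ 0.1203 = 13608 rpm
shaft II → the spindle (belt, 378/50): 13608 ÷ 7.56 = 1799.9 rpm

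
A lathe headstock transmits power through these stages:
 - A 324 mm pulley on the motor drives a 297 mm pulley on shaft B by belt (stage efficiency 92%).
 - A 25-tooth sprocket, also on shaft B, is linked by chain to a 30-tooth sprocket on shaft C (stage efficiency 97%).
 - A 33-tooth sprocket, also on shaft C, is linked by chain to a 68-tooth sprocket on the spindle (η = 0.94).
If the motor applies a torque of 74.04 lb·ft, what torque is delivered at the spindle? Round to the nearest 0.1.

Belt: ratio = 297/324 = 0.91667; torque at shaft B = 74.04 × 0.91667 × 0.92 = 62.44 lb·ft.
Chain: ratio = 30/25 = 1.2; torque at shaft C = 62.44 × 1.2 × 0.97 = 72.681 lb·ft.
Chain: ratio = 68/33 = 2.0606; torque at the spindle = 72.681 × 2.0606 × 0.94 = 140.78 lb·ft.

140.8 lb·ft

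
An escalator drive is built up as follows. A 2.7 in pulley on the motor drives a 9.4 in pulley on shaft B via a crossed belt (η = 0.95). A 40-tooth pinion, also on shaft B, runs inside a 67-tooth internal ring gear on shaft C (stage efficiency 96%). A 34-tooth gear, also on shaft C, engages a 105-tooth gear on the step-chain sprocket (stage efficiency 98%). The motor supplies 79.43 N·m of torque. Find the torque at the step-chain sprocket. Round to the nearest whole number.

1278 N·m

Belt: ratio = 9.4/2.7 = 3.4815; torque at shaft B = 79.43 × 3.4815 × 0.95 = 262.71 N·m.
Internal gear: ratio = 67/40 = 1.675; torque at shaft C = 262.71 × 1.675 × 0.96 = 422.43 N·m.
Gear mesh: ratio = 105/34 = 3.0882; torque at the step-chain sprocket = 422.43 × 3.0882 × 0.98 = 1278.5 N·m.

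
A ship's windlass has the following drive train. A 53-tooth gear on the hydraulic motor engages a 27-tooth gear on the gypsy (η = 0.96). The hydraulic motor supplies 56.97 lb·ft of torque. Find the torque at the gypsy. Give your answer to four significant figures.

27.86 lb·ft

gear mesh 27/53 = 0.50943 → τ = 56.97·0.50943·0.96 = 27.862 lb·ft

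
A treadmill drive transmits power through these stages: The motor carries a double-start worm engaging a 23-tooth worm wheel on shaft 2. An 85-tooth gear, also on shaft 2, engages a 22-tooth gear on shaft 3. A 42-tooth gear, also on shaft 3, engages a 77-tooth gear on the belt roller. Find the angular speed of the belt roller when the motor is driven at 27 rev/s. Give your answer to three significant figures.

the motor → shaft 2 (worm, 23/2): 27 ÷ 11.5 = 2.3478 rev/s
shaft 2 → shaft 3 (gear mesh, 22/85): 2.3478 ÷ 0.25882 = 9.0711 rev/s
shaft 3 → the belt roller (gear mesh, 77/42): 9.0711 ÷ 1.8333 = 4.9479 rev/s

4.95 rev/s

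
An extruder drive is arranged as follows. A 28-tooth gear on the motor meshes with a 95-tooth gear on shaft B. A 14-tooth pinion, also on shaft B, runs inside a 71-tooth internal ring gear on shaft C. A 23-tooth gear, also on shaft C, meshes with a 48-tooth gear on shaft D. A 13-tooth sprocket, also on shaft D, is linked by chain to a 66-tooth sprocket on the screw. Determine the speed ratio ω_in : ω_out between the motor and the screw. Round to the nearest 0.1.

Each stage contributes driven/driver: gear mesh 95/28 = 3.3929, internal gear 71/14 = 5.0714, gear mesh 48/23 = 2.087, chain 66/13 = 5.0769.
Overall: 3.3929 × 5.0714 × 2.087 × 5.0769 = 182.31.

182.3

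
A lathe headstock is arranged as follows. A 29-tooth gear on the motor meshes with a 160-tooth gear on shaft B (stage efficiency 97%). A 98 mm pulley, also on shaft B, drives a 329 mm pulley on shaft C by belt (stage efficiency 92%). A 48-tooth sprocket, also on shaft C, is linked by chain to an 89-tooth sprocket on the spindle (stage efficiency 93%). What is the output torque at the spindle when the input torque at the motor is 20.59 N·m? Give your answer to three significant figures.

587 N·m

gear mesh 160/29 = 5.5172 → τ = 20.59·5.5172·0.97 = 110.19 N·m
belt 329/98 = 3.3571 → τ = 110.19·3.3571·0.92 = 340.34 N·m
chain 89/48 = 1.8542 → τ = 340.34·1.8542·0.93 = 586.87 N·m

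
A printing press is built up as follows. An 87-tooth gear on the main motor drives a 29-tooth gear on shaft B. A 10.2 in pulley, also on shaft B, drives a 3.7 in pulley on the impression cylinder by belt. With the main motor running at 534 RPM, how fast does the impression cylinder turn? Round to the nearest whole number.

Gear mesh: ratio = 29/87 = 0.33333, so shaft B turns at 534 / 0.33333 = 1602 RPM.
Belt: ratio = 3.7/10.2 = 0.36275, so the impression cylinder turns at 1602 / 0.36275 = 4416.3 RPM.

4416 RPM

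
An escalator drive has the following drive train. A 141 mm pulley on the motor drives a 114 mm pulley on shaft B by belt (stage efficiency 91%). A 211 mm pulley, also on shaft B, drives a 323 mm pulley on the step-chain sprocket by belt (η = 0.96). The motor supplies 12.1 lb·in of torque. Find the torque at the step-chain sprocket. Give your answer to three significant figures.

After the belt (114/141): 12.1 × 0.80851 × 0.91 = 8.9025 lb·in
After the belt (323/211): 8.9025 × 1.5308 × 0.96 = 13.083 lb·in

13.1 lb·in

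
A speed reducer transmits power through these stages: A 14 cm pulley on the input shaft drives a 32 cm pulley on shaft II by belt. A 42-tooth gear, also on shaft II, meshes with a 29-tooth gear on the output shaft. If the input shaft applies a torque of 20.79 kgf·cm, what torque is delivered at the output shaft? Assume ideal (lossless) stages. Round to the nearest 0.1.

Belt: ratio = 32/14 = 2.2857; torque at shaft II = 20.79 × 2.2857 = 47.52 kgf·cm.
Gear mesh: ratio = 29/42 = 0.69048; torque at the output shaft = 47.52 × 0.69048 = 32.811 kgf·cm.

32.8 kgf·cm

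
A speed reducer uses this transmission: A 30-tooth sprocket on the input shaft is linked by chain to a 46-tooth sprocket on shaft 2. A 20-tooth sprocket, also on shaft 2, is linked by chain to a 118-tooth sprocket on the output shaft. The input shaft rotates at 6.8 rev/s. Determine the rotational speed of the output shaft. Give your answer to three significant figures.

Chain: ratio = 46/30 = 1.5333, so shaft 2 turns at 6.8 / 1.5333 = 4.4348 rev/s.
Chain: ratio = 118/20 = 5.9, so the output shaft turns at 4.4348 / 5.9 = 0.75166 rev/s.

0.752 rev/s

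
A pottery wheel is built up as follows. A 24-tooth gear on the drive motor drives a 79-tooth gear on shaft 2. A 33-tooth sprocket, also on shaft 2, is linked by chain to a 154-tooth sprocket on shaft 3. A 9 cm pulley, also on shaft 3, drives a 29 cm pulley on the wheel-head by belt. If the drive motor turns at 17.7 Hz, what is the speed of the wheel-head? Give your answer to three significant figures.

0.358 Hz

Gear mesh: ratio = 79/24 = 3.2917, so shaft 2 turns at 17.7 / 3.2917 = 5.3772 Hz.
Chain: ratio = 154/33 = 4.6667, so shaft 3 turns at 5.3772 / 4.6667 = 1.1523 Hz.
Belt: ratio = 29/9 = 3.2222, so the wheel-head turns at 1.1523 / 3.2222 = 0.3576 Hz.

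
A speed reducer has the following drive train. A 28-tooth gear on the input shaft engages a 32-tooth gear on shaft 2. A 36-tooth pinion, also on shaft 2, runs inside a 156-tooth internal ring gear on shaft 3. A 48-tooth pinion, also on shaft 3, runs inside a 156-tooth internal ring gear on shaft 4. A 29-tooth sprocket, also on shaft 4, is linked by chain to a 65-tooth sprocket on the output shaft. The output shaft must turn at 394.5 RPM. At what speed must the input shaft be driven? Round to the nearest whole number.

Overall ratio R = 1.1429 × 4.3333 × 3.25 × 2.2414 = 36.076.
Required input speed = output speed × R = 394.5 × 36.076 = 14232 RPM.

14232 RPM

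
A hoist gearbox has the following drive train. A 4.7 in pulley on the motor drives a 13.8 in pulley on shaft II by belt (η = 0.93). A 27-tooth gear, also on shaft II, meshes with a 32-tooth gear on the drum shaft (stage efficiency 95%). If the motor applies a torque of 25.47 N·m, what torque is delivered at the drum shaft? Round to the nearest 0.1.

78.3 N·m

After the belt (13.8/4.7): 25.47 × 2.9362 × 0.93 = 69.549 N·m
After the gear mesh (32/27): 69.549 × 1.1852 × 0.95 = 78.307 N·m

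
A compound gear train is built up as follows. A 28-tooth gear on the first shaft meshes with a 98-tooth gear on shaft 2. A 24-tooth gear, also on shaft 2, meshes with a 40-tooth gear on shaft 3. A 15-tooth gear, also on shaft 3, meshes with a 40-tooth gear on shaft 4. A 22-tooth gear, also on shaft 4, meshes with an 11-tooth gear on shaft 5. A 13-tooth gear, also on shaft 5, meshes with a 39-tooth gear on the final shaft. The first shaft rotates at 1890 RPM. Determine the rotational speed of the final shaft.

81 RPM

the first shaft → shaft 2 (gear mesh, 98/28): 1890 ÷ 3.5 = 540 RPM
shaft 2 → shaft 3 (gear mesh, 40/24): 540 ÷ 1.6667 = 324 RPM
shaft 3 → shaft 4 (gear mesh, 40/15): 324 ÷ 2.6667 = 121.5 RPM
shaft 4 → shaft 5 (gear mesh, 11/22): 121.5 ÷ 0.5 = 243 RPM
shaft 5 → the final shaft (gear mesh, 39/13): 243 ÷ 3 = 81 RPM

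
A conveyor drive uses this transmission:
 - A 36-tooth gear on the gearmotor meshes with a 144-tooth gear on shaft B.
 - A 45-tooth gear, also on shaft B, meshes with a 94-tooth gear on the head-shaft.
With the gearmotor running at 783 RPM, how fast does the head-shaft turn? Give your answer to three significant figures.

Gear mesh: ratio = 144/36 = 4, so shaft B turns at 783 / 4 = 195.75 RPM.
Gear mesh: ratio = 94/45 = 2.0889, so the head-shaft turns at 195.75 / 2.0889 = 93.71 RPM.

93.7 RPM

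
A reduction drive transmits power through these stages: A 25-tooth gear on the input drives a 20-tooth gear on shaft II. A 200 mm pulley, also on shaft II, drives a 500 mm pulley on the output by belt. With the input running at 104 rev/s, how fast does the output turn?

Gear mesh: ratio = 20/25 = 0.8, so shaft II turns at 104 / 0.8 = 130 rev/s.
Belt: ratio = 500/200 = 2.5, so the output turns at 130 / 2.5 = 52 rev/s.

52 rev/s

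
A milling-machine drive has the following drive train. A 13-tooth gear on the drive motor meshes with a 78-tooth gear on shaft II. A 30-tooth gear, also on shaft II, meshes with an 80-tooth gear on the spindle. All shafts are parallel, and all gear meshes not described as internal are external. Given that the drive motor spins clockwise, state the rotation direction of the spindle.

clockwise

the drive motor → shaft II: external mesh, 1 reversal → CCW.
shaft II → the spindle: external mesh, 1 reversal → CW.
2 reversals in total — an even number — so the spindle turns the same way as the drive motor.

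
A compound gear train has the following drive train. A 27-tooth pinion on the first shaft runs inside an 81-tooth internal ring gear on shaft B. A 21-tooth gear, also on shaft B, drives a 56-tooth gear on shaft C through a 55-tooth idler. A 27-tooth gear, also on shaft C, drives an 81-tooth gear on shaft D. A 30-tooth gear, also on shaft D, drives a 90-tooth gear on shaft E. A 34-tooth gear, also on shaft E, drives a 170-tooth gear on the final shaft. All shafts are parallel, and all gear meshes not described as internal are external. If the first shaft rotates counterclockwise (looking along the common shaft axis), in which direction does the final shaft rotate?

clockwise

the first shaft → shaft B: internal mesh, same direction → CCW.
shaft B → shaft C: driver → idler → driven is 2 external meshes, 2 reversals → CCW.
shaft C → shaft D: external mesh, 1 reversal → CW.
shaft D → shaft E: external mesh, 1 reversal → CCW.
shaft E → the final shaft: external mesh, 1 reversal → CW.
5 reversals in total — an odd number — so the final shaft turns opposite to the first shaft.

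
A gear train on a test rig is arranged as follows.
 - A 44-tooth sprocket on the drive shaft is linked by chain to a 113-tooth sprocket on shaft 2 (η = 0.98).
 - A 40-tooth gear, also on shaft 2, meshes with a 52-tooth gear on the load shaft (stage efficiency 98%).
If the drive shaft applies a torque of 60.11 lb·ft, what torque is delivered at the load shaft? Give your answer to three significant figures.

193 lb·ft

After the chain (113/44): 60.11 × 2.5682 × 0.98 = 151.29 lb·ft
After the gear mesh (52/40): 151.29 × 1.3 × 0.98 = 192.74 lb·ft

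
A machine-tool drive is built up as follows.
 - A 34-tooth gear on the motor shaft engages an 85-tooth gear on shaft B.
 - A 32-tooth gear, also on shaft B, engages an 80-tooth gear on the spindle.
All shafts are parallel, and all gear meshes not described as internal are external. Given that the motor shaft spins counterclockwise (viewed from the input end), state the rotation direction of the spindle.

counterclockwise

the motor shaft → shaft B: external mesh, 1 reversal → CW.
shaft B → the spindle: external mesh, 1 reversal → CCW.
2 reversals in total — an even number — so the spindle turns the same way as the motor shaft.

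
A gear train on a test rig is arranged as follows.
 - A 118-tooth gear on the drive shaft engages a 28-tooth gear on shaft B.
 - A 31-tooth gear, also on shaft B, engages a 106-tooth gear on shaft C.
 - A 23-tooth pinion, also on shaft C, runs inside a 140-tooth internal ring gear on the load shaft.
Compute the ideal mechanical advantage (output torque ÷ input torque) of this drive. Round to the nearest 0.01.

4.94

Each stage contributes driven/driver: gear mesh 28/118 = 0.23729, gear mesh 106/31 = 3.4194, internal gear 140/23 = 6.087.
Overall: 0.23729 × 3.4194 × 6.087 = 4.9388.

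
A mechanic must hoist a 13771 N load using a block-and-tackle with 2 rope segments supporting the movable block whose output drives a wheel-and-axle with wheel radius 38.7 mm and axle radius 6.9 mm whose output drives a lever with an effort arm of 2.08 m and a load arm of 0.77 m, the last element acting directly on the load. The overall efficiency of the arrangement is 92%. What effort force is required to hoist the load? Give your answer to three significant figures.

Block-and-tackle MA = number of supporting rope parts = 2.
Wheel-and-axle MA = R/r = 38.7/6.9 = 5.6087.
Lever MA = effort arm / load arm = 2.08/0.77 = 2.7013.
Combined ideal MA = 2 × 5.6087 × 2.7013 = 30.302.
Actual MA = 30.302 × 0.92 = 27.877.
Effort = load / actual MA = 13771 / 27.877 = 493.98 N.

494 N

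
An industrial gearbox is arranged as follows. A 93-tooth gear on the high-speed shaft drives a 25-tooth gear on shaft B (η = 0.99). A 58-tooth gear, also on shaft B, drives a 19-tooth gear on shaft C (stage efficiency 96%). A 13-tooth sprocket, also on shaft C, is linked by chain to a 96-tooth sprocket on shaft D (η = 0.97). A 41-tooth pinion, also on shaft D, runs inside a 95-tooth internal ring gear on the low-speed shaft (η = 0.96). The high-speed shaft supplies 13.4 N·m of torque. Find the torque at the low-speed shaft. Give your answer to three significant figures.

17.9 N·m

Gear mesh: ratio = 25/93 = 0.26882; torque at shaft B = 13.4 × 0.26882 × 0.99 = 3.5661 N·m.
Gear mesh: ratio = 19/58 = 0.32759; torque at shaft C = 3.5661 × 0.32759 × 0.96 = 1.1215 N·m.
Chain: ratio = 96/13 = 7.3846; torque at shaft D = 1.1215 × 7.3846 × 0.97 = 8.0333 N·m.
Internal gear: ratio = 95/41 = 2.3171; torque at the low-speed shaft = 8.0333 × 2.3171 × 0.96 = 17.869 N·m.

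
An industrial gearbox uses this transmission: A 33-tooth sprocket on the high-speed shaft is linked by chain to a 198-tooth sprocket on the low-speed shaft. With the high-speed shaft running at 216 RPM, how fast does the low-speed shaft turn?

36 RPM

chain 198/33 = 6 → 216/6 = 36 RPM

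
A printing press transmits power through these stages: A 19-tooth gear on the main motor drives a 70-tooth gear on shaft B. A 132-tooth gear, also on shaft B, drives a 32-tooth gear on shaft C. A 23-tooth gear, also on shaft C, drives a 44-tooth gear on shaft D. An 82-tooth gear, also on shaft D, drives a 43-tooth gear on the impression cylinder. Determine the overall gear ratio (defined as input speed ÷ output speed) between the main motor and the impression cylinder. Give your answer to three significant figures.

0.896

Each stage contributes driven/driver: gear mesh 70/19 = 3.6842, gear mesh 32/132 = 0.24242, gear mesh 44/23 = 1.913, gear mesh 43/82 = 0.52439.
Overall: 3.6842 × 0.24242 × 1.913 × 0.52439 = 0.89598.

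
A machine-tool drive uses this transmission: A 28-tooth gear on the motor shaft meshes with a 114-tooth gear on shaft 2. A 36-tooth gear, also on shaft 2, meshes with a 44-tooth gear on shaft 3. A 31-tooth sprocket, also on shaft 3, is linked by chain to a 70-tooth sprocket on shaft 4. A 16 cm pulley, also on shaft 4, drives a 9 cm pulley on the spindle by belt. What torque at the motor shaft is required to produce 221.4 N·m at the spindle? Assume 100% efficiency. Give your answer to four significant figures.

35.03 N·m

Overall ratio R = 4.0714 × 1.2222 × 2.2581 × 0.5625 = 6.3206.
Input torque = output torque / R = 221.4 / 6.3206 = 35.029 N·m.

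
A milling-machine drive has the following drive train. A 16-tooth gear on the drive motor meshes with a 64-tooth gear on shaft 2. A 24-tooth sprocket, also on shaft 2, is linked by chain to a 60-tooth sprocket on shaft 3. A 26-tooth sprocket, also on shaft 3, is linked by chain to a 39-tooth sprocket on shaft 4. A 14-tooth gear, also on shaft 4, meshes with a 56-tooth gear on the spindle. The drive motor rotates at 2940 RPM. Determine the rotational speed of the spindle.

the drive motor → shaft 2 (gear mesh, 64/16): 2940 ÷ 4 = 735 RPM
shaft 2 → shaft 3 (chain, 60/24): 735 ÷ 2.5 = 294 RPM
shaft 3 → shaft 4 (chain, 39/26): 294 ÷ 1.5 = 196 RPM
shaft 4 → the spindle (gear mesh, 56/14): 196 ÷ 4 = 49 RPM

49 RPM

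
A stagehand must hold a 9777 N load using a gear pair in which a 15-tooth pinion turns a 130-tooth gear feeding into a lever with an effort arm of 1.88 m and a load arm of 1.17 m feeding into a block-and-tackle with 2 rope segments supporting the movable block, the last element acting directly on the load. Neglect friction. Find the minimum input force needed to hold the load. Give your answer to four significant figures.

Gear pair MA = 130/15 = 8.6667.
Lever MA = effort arm / load arm = 1.88/1.17 = 1.6068.
Block-and-tackle MA = number of supporting rope parts = 2.
Combined ideal MA = 8.6667 × 1.6068 × 2 = 27.852.
Effort = load / MA = 9777 / 27.852 = 351.04 N.

351.0 N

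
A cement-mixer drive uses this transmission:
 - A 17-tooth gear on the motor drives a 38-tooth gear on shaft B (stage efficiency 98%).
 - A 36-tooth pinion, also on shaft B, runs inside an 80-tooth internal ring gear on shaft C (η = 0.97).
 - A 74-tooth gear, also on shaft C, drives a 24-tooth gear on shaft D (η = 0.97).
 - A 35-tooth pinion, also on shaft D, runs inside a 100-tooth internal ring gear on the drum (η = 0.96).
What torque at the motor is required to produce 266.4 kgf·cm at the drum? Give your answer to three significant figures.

Overall ratio R = 2.2353 × 2.2222 × 0.32432 × 2.8571 = 4.6029; overall efficiency η = 0.98 × 0.97 × 0.97 × 0.96 = 0.8852.
Input torque = output torque / (R × η) = 266.4 / (4.6029 × 0.8852) = 65.382 kgf·cm.

65.4 kgf·cm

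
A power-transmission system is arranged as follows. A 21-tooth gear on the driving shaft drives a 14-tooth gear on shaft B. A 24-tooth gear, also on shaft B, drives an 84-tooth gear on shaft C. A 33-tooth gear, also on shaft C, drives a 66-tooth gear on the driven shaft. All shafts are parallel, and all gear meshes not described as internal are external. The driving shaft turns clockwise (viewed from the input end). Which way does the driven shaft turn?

the driving shaft → shaft B: external mesh, 1 reversal → CCW.
shaft B → shaft C: external mesh, 1 reversal → CW.
shaft C → the driven shaft: external mesh, 1 reversal → CCW.
3 reversals in total — an odd number — so the driven shaft turns opposite to the driving shaft.

counterclockwise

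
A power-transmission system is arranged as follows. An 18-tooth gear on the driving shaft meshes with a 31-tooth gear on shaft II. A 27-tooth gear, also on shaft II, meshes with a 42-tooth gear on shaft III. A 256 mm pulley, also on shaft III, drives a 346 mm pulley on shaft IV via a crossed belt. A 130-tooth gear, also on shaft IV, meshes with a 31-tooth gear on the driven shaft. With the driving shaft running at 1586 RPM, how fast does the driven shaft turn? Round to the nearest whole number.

Gear mesh: ratio = 31/18 = 1.7222, so shaft II turns at 1586 / 1.7222 = 920.9 RPM.
Gear mesh: ratio = 42/27 = 1.5556, so shaft III turns at 920.9 / 1.5556 = 592.01 RPM.
Belt: ratio = 346/256 = 1.3516, so shaft IV turns at 592.01 / 1.3516 = 438.02 RPM.
Gear mesh: ratio = 31/130 = 0.23846, so the driven shaft turns at 438.02 / 0.23846 = 1836.9 RPM.

1837 RPM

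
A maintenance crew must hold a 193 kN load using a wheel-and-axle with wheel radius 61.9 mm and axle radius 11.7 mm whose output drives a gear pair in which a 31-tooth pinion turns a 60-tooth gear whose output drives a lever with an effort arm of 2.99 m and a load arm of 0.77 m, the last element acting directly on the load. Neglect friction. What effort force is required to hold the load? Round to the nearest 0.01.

Wheel-and-axle MA = R/r = 61.9/11.7 = 5.2906.
Gear pair MA = 60/31 = 1.9355.
Lever MA = effort arm / load arm = 2.99/0.77 = 3.8831.
Combined ideal MA = 5.2906 × 1.9355 × 3.8831 = 39.763.
Effort = load / MA = 193 / 39.763 = 4.8538 kN.

4.85 kN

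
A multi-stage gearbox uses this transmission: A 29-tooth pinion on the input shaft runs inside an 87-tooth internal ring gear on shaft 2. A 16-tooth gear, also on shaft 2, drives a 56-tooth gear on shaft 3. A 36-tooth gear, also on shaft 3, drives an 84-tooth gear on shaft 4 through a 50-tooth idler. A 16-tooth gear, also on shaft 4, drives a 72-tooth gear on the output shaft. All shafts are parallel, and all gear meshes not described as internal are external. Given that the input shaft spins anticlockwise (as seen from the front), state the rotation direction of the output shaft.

anticlockwise

the input shaft → shaft 2: internal mesh, same direction → CCW.
shaft 2 → shaft 3: external mesh, 1 reversal → CW.
shaft 3 → shaft 4: driver → idler → driven is 2 external meshes, 2 reversals → CW.
shaft 4 → the output shaft: external mesh, 1 reversal → CCW.
4 reversals in total — an even number — so the output shaft turns the same way as the input shaft.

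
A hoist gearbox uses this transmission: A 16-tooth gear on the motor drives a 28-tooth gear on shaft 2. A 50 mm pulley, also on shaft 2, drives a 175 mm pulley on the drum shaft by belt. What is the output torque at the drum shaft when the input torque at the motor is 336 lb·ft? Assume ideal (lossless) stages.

2058 lb·ft

After the gear mesh (28/16): 336 × 1.75 = 588 lb·ft
After the belt (175/50): 588 × 3.5 = 2058 lb·ft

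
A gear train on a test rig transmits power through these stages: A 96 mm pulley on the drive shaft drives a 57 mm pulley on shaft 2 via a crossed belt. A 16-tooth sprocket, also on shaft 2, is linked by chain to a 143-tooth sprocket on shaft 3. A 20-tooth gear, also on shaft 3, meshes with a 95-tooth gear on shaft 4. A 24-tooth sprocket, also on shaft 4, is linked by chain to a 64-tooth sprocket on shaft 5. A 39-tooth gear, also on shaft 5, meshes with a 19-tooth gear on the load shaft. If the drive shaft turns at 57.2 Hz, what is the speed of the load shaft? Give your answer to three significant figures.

1.75 Hz

the drive shaft → shaft 2 (belt, 57/96): 57.2 ÷ 0.59375 = 96.337 Hz
shaft 2 → shaft 3 (chain, 143/16): 96.337 ÷ 8.9375 = 10.779 Hz
shaft 3 → shaft 4 (gear mesh, 95/20): 10.779 ÷ 4.75 = 2.2693 Hz
shaft 4 → shaft 5 (chain, 64/24): 2.2693 ÷ 2.6667 = 0.85097 Hz
shaft 5 → the load shaft (gear mesh, 19/39): 0.85097 ÷ 0.48718 = 1.7467 Hz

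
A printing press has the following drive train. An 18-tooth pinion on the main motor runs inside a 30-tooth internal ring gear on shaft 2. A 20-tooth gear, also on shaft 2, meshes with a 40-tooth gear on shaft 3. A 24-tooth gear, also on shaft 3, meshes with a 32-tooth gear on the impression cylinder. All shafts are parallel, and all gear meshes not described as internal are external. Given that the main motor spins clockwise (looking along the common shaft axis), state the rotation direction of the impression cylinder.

clockwise

the main motor → shaft 2: internal mesh, same direction → CW.
shaft 2 → shaft 3: external mesh, 1 reversal → CCW.
shaft 3 → the impression cylinder: external mesh, 1 reversal → CW.
2 reversals in total — an even number — so the impression cylinder turns the same way as the main motor.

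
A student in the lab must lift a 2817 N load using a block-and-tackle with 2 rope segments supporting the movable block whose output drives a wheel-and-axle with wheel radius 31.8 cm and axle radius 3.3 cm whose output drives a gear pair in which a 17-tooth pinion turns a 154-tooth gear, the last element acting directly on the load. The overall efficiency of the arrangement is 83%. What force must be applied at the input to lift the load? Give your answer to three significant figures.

Block-and-tackle MA = number of supporting rope parts = 2.
Wheel-and-axle MA = R/r = 31.8/3.3 = 9.6364.
Gear pair MA = 154/17 = 9.0588.
Combined ideal MA = 2 × 9.6364 × 9.0588 = 174.59.
Actual MA = 174.59 × 0.83 = 144.91.
Effort = load / actual MA = 2817 / 144.91 = 19.44 N.

19.4 N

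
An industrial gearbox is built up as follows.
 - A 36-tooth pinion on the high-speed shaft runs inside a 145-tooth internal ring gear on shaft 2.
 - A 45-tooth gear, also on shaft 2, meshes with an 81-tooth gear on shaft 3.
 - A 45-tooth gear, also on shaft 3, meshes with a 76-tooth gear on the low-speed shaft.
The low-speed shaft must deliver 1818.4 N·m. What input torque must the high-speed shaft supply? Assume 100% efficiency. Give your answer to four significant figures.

Overall ratio R = 4.0278 × 1.8 × 1.6889 = 12.244.
Input torque = output torque / R = 1818.4 / 12.244 = 148.51 N·m.

148.5 N·m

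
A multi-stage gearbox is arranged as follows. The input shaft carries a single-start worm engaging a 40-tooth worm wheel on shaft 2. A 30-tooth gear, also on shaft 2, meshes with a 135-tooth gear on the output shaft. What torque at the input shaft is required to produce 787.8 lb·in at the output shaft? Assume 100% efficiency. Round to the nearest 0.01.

4.38 lb·in

Overall ratio R = 40 × 4.5 = 180.
Input torque = output torque / R = 787.8 / 180 = 4.3767 lb·in.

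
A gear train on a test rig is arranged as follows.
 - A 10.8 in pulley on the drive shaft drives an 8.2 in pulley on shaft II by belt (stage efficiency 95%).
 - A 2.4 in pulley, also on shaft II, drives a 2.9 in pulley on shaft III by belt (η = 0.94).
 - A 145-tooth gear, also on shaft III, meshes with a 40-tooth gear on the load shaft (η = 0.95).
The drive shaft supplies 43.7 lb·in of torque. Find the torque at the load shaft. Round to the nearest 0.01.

9.38 lb·in

Belt: ratio = 8.2/10.8 = 0.75926; torque at shaft II = 43.7 × 0.75926 × 0.95 = 31.521 lb·in.
Belt: ratio = 2.9/2.4 = 1.2083; torque at shaft III = 31.521 × 1.2083 × 0.94 = 35.802 lb·in.
Gear mesh: ratio = 40/145 = 0.27586; torque at the load shaft = 35.802 × 0.27586 × 0.95 = 9.3826 lb·in.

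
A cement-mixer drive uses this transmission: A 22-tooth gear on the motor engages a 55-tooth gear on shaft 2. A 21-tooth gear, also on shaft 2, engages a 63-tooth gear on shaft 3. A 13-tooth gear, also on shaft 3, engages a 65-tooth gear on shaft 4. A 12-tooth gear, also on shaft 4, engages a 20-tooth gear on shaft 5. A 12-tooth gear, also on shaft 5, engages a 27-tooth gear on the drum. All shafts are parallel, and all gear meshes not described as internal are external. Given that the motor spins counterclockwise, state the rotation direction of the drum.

the motor → shaft 2: external mesh, 1 reversal → CW.
shaft 2 → shaft 3: external mesh, 1 reversal → CCW.
shaft 3 → shaft 4: external mesh, 1 reversal → CW.
shaft 4 → shaft 5: external mesh, 1 reversal → CCW.
shaft 5 → the drum: external mesh, 1 reversal → CW.
5 reversals in total — an odd number — so the drum turns opposite to the motor.

clockwise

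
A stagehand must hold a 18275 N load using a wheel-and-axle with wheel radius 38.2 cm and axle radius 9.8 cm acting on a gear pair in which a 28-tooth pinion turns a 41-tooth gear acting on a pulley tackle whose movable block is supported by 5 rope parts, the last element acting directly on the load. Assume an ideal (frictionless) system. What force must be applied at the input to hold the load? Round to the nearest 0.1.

640.4 N

Wheel-and-axle MA = R/r = 38.2/9.8 = 3.898.
Gear pair MA = 41/28 = 1.4643.
Block-and-tackle MA = number of supporting rope parts = 5.
Combined ideal MA = 3.898 × 1.4643 × 5 = 28.539.
Effort = load / MA = 18275 / 28.539 = 640.36 N.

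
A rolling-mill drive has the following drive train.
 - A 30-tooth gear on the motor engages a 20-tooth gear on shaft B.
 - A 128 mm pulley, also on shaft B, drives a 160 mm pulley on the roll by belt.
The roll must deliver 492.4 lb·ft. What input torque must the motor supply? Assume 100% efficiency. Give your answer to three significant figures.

Overall ratio R = 0.66667 × 1.25 = 0.83333.
Input torque = output torque / R = 492.4 / 0.83333 = 590.88 lb·ft.

591 lb·ft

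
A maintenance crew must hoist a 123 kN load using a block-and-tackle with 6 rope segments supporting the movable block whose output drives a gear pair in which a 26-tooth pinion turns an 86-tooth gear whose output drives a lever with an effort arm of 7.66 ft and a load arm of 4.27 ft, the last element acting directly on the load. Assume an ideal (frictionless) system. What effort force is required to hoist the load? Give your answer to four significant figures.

3.455 kN

Block-and-tackle MA = number of supporting rope parts = 6.
Gear pair MA = 86/26 = 3.3077.
Lever MA = effort arm / load arm = 7.66/4.27 = 1.7939.
Combined ideal MA = 6 × 3.3077 × 1.7939 = 35.602.
Effort = load / MA = 123 / 35.602 = 3.4548 kN.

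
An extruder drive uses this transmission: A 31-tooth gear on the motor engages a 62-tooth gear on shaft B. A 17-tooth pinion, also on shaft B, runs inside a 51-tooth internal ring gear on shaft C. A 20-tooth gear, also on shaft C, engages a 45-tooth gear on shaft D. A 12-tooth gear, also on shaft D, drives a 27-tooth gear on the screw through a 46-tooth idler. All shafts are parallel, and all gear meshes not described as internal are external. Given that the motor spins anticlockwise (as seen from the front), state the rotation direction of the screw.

the motor → shaft B: external mesh, 1 reversal → CW.
shaft B → shaft C: internal mesh, same direction → CW.
shaft C → shaft D: external mesh, 1 reversal → CCW.
shaft D → the screw: driver → idler → driven is 2 external meshes, 2 reversals → CCW.
4 reversals in total — an even number — so the screw turns the same way as the motor.

anticlockwise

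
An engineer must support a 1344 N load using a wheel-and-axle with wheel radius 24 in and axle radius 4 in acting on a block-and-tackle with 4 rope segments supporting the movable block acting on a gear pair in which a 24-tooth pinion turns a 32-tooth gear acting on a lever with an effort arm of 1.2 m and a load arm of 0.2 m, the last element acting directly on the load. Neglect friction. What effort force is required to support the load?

7 N

Wheel-and-axle MA = R/r = 24/4 = 6.
Block-and-tackle MA = number of supporting rope parts = 4.
Gear pair MA = 32/24 = 1.3333.
Lever MA = effort arm / load arm = 1.2/0.2 = 6.
Combined ideal MA = 6 × 4 × 1.3333 × 6 = 192.
Effort = load / MA = 1344 / 192 = 7 N.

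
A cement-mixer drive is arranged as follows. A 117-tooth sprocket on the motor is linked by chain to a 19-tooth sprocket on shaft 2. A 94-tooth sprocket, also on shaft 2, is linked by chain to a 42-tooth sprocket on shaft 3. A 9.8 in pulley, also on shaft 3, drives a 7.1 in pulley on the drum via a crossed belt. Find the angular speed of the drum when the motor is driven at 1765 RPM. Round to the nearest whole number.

33576 RPM

the motor → shaft 2 (chain, 19/117): 1765 ÷ 0.16239 = 10869 RPM
shaft 2 → shaft 3 (chain, 42/94): 10869 ÷ 0.44681 = 24325 RPM
shaft 3 → the drum (belt, 7.1/9.8): 24325 ÷ 0.72449 = 33576 RPM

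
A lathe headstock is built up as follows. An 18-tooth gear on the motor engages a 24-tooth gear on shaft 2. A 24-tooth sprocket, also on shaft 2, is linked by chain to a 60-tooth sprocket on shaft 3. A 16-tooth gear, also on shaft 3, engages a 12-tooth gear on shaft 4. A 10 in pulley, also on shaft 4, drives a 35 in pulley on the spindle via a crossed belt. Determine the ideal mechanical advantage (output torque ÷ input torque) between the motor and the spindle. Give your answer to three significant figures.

8.75

Each stage contributes driven/driver: gear mesh 24/18 = 1.3333, chain 60/24 = 2.5, gear mesh 12/16 = 0.75, belt 35/10 = 3.5.
Overall: 1.3333 × 2.5 × 0.75 × 3.5 = 8.75.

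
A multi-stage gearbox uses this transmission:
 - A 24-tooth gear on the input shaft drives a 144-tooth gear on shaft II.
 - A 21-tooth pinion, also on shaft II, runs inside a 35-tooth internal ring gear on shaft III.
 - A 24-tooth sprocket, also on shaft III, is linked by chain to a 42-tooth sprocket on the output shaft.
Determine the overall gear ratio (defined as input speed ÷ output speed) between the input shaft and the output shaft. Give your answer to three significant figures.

17.5

Each stage contributes driven/driver: gear mesh 144/24 = 6, internal gear 35/21 = 1.6667, chain 42/24 = 1.75.
Overall: 6 × 1.6667 × 1.75 = 17.5.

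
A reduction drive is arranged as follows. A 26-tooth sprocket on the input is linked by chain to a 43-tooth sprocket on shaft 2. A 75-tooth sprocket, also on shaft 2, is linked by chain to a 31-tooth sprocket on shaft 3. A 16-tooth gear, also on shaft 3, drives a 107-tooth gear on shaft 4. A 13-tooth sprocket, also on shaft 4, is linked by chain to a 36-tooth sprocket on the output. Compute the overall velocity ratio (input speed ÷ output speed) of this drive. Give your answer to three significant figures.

Each stage contributes driven/driver: chain 43/26 = 1.6538, chain 31/75 = 0.41333, gear mesh 107/16 = 6.6875, chain 36/13 = 2.7692.
Overall: 1.6538 × 0.41333 × 6.6875 × 2.7692 = 12.66.

12.7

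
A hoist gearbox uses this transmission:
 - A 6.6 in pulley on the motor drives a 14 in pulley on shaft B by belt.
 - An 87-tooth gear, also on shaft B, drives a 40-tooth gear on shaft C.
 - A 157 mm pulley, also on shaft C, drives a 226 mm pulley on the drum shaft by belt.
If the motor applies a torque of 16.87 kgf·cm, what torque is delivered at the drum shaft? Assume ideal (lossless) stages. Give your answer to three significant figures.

belt 14/6.6 = 2.1212 → τ = 16.87·2.1212 = 35.785 kgf·cm
gear mesh 40/87 = 0.45977 → τ = 35.785·0.45977 = 16.453 kgf·cm
belt 226/157 = 1.4395 → τ = 16.453·1.4395 = 23.684 kgf·cm

23.7 kgf·cm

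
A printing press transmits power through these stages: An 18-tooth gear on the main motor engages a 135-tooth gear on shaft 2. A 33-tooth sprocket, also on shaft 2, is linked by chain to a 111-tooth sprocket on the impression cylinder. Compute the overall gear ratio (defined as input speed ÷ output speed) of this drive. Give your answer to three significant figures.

Each stage contributes driven/driver: gear mesh 135/18 = 7.5, chain 111/33 = 3.3636.
Overall: 7.5 × 3.3636 = 25.227.

25.2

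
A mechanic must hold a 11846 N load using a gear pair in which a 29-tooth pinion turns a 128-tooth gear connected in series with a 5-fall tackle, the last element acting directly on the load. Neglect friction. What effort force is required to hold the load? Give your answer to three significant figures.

Gear pair MA = 128/29 = 4.4138.
Block-and-tackle MA = number of supporting rope parts = 5.
Combined ideal MA = 4.4138 × 5 = 22.069.
Effort = load / MA = 11846 / 22.069 = 536.77 N.

537 N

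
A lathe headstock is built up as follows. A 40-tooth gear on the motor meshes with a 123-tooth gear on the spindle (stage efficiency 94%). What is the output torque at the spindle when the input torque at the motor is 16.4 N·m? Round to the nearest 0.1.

47.4 N·m

After the gear mesh (123/40): 16.4 × 3.075 × 0.94 = 47.404 N·m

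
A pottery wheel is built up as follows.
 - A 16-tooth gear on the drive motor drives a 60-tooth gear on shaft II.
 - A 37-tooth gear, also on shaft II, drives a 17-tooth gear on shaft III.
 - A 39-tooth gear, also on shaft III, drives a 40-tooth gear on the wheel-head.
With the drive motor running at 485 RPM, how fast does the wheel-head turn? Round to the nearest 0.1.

Gear mesh: ratio = 60/16 = 3.75, so shaft II turns at 485 / 3.75 = 129.33 RPM.
Gear mesh: ratio = 17/37 = 0.45946, so shaft III turns at 129.33 / 0.45946 = 281.49 RPM.
Gear mesh: ratio = 40/39 = 1.0256, so the wheel-head turns at 281.49 / 1.0256 = 274.45 RPM.

274.5 RPM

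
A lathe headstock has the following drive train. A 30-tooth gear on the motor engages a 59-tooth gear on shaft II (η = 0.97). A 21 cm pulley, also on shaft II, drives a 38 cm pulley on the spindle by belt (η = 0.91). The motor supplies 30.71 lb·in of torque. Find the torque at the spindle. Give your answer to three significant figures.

gear mesh 59/30 = 1.9667 → τ = 30.71·1.9667·0.97 = 58.584 lb·in
belt 38/21 = 1.8095 → τ = 58.584·1.8095·0.91 = 96.469 lb·in

96.5 lb·in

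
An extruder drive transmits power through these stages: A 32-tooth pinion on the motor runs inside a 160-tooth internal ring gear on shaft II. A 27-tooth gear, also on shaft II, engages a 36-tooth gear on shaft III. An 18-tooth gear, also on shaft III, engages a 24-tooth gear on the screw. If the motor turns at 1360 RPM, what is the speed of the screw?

Internal gear: ratio = 160/32 = 5, so shaft II turns at 1360 / 5 = 272 RPM.
Gear mesh: ratio = 36/27 = 1.3333, so shaft III turns at 272 / 1.3333 = 204 RPM.
Gear mesh: ratio = 24/18 = 1.3333, so the screw turns at 204 / 1.3333 = 153 RPM.

153 RPM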